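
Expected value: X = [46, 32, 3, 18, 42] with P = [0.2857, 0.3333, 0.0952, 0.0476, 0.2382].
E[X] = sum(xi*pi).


E[X] = 46*0.2857 + 32*0.3333 + 3*0.0952 + 18*0.0476 + 42*0.2382
= 13.1422 + 10.6656 + 0.2856 + 0.8568 + 10.0044
= 34.9546

E[X] = 34.9546


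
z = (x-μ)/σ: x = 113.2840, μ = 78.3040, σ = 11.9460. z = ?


z = (113.2840 - 78.3040)/11.9460
= 34.9800/11.9460
= 2.9282

z = 2.9282


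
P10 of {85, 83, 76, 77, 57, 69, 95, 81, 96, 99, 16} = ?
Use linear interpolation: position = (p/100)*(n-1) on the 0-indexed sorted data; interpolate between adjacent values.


Sorted: 16, 57, 69, 76, 77, 81, 83, 85, 95, 96, 99
n = 11
Index = 10/100 * 10 = 1.0000
Lower = data[1] = 57, Upper = data[2] = 69
P10 = 57 + 0*(12) = 57.0000

P10 = 57.0000


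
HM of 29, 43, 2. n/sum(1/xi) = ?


Sum of reciprocals = 1/29 + 1/43 + 1/2 = 0.557739
HM = 3/0.557739 = 5.3789

HM = 5.3789


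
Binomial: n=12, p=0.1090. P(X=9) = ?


C(12,9) = 220
p^9 = 2.171893e-09
(1-p)^3 = 0.707348
P = 220 * 2.171893e-09 * 0.707348 = 3.3798e-07

P(X=9) = 3.3798e-07


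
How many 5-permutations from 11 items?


P(11,5) = 11!/6!
= 39916800/720
= 55440

P(11,5) = 55440


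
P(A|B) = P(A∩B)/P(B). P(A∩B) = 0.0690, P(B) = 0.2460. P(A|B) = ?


P(A|B) = 0.0690/0.2460 = 0.2805

P(A|B) = 0.2805


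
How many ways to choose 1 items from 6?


C(6,1) = 6!/(1! × 5!)
= 720/(1 × 120)
= 6

C(6,1) = 6


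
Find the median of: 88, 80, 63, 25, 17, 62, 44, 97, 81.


Sorted: 17, 25, 44, 62, 63, 80, 81, 88, 97
n = 9 (odd)
Middle value = 63

Median = 63


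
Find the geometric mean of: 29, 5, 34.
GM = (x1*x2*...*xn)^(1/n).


Product = 29 × 5 × 34 = 4930
GM = 4930^(1/3) = 17.0196

GM = 17.0196


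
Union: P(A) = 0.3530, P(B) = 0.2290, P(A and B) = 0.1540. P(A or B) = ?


P(A∪B) = 0.3530 + 0.2290 - 0.1540
= 0.5820 - 0.1540
= 0.4280

P(A∪B) = 0.4280


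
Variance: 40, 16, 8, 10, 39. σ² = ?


Mean = 22.6000
Squared deviations: 302.7600, 43.5600, 213.1600, 158.7600, 268.9600
Sum = 987.2000
Variance = 987.2000/5 = 197.4400

Variance = 197.4400


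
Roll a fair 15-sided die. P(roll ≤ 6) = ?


Favorable outcomes (roll ≤ 6): 6
Total outcomes = 15
P = 6/15 = 0.4000

P = 0.4000


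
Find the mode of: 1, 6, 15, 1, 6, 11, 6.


Frequencies: 1:2, 6:3, 11:1, 15:1
Max frequency = 3
Mode = 6

Mode = 6


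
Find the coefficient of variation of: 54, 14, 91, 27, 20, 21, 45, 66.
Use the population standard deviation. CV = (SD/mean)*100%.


Mean = 42.2500
SD = 25.1582
CV = (25.1582/42.2500)*100 = 59.5462%

CV = 59.5462%


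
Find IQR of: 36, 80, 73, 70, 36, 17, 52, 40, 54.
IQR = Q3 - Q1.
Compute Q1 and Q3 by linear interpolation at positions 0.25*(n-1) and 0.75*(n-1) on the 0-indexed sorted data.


Sorted: 17, 36, 36, 40, 52, 54, 70, 73, 80
Q1 (25th %ile) = 36.0000
Q3 (75th %ile) = 70.0000
IQR = 70.0000 - 36.0000 = 34.0000

IQR = 34.0000


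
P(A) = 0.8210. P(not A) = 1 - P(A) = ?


P(not A) = 1 - 0.8210 = 0.1790

P(not A) = 0.1790


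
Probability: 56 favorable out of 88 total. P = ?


P = 56/88 = 0.6364

P = 0.6364


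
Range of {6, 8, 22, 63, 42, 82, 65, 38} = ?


Max = 82, Min = 6
Range = 82 - 6 = 76

Range = 76


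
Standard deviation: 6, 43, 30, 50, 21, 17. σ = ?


Mean = 27.8333
Variance = 227.8056
SD = sqrt(227.8056) = 15.0932

SD = 15.0932


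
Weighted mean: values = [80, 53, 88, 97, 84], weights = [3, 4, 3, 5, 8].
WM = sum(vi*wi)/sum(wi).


Numerator = 80*3 + 53*4 + 88*3 + 97*5 + 84*8 = 1873
Denominator = 3 + 4 + 3 + 5 + 8 = 23
WM = 1873/23 = 81.4348

WM = 81.4348


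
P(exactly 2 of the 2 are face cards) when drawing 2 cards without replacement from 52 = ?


Hypergeometric: P(X=2) = C(12,2)·C(40,0) / C(52,2)
= 66 × 1 / 1326
= 66/1326 = 0.0498

P = 0.0498


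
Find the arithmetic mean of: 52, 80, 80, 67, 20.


Sum = 52 + 80 + 80 + 67 + 20 = 299
n = 5
Mean = 299/5 = 59.8000

Mean = 59.8000


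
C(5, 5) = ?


C(5,5) = 5!/(5! × 0!)
= 120/(120 × 1)
= 1

C(5,5) = 1


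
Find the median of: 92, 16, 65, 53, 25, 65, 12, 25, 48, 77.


Sorted: 12, 16, 25, 25, 48, 53, 65, 65, 77, 92
n = 10 (even)
Middle values: 48 and 53
Median = (48+53)/2 = 50.5000

Median = 50.5000


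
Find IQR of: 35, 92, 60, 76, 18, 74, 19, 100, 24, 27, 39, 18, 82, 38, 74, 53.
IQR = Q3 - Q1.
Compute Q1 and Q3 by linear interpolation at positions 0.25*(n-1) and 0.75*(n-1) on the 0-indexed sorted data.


Sorted: 18, 18, 19, 24, 27, 35, 38, 39, 53, 60, 74, 74, 76, 82, 92, 100
Q1 (25th %ile) = 26.2500
Q3 (75th %ile) = 74.5000
IQR = 74.5000 - 26.2500 = 48.2500

IQR = 48.2500


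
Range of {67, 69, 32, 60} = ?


Max = 69, Min = 32
Range = 69 - 32 = 37

Range = 37


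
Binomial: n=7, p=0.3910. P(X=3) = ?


C(7,3) = 35
p^3 = 0.059776
(1-p)^4 = 0.137553
P = 35 * 0.059776 * 0.137553 = 0.2878

P(X=3) = 0.2878


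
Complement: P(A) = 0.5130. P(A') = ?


P(not A) = 1 - 0.5130 = 0.4870

P(not A) = 0.4870


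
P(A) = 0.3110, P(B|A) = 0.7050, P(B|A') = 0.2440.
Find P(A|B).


P(B) = P(B|A)*P(A) + P(B|A')*P(A')
= 0.7050*0.3110 + 0.2440*0.6890
= 0.219255 + 0.168116 = 0.387371
P(A|B) = 0.219255/0.387371 = 0.5660

P(A|B) = 0.5660


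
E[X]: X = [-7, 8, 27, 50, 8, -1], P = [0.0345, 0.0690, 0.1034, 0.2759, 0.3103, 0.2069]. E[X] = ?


E[X] = -7*0.0345 + 8*0.0690 + 27*0.1034 + 50*0.2759 + 8*0.3103 - 1*0.2069
= -0.2415 + 0.5520 + 2.7918 + 13.7950 + 2.4824 - 0.2069
= 19.1728

E[X] = 19.1728


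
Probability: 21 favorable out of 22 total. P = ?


P = 21/22 = 0.9545

P = 0.9545


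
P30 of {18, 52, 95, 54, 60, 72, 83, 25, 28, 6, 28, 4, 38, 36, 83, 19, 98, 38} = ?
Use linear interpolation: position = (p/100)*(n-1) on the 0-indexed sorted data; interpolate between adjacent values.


Sorted: 4, 6, 18, 19, 25, 28, 28, 36, 38, 38, 52, 54, 60, 72, 83, 83, 95, 98
n = 18
Index = 30/100 * 17 = 5.1000
Lower = data[5] = 28, Upper = data[6] = 28
P30 = 28 + 0.1000*(0) = 28.0000

P30 = 28.0000


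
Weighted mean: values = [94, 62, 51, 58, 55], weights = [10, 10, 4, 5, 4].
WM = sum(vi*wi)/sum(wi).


Numerator = 94*10 + 62*10 + 51*4 + 58*5 + 55*4 = 2274
Denominator = 10 + 10 + 4 + 5 + 4 = 33
WM = 2274/33 = 68.9091

WM = 68.9091


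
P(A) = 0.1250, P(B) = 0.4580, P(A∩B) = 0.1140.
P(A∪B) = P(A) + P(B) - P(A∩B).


P(A∪B) = 0.1250 + 0.4580 - 0.1140
= 0.5830 - 0.1140
= 0.4690

P(A∪B) = 0.4690


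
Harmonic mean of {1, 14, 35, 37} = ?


Sum of reciprocals = 1/1 + 1/14 + 1/35 + 1/37 = 1.127027
HM = 4/1.127027 = 3.5492

HM = 3.5492


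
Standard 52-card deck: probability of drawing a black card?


26 black cards in 52 cards
P = 26/52 = 0.5000

P = 0.5000


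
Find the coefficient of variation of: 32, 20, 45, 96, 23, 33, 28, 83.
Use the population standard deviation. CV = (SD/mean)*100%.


Mean = 45.0000
SD = 26.8235
CV = (26.8235/45.0000)*100 = 59.6078%

CV = 59.6078%


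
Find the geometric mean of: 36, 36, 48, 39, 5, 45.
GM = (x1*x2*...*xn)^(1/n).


Product = 36 × 36 × 48 × 39 × 5 × 45 = 545875200
GM = 545875200^(1/6) = 28.5879

GM = 28.5879


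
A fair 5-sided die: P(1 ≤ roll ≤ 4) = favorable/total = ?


Favorable outcomes (1 ≤ roll ≤ 4): 4
Total outcomes = 5
P = 4/5 = 0.8000

P = 0.8000


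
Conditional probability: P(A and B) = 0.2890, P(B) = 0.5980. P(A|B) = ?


P(A|B) = 0.2890/0.5980 = 0.4833

P(A|B) = 0.4833


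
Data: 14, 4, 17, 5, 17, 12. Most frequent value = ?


Frequencies: 4:1, 5:1, 12:1, 14:1, 17:2
Max frequency = 2
Mode = 17

Mode = 17


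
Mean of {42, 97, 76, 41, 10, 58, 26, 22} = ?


Sum = 42 + 97 + 76 + 41 + 10 + 58 + 26 + 22 = 372
n = 8
Mean = 372/8 = 46.5000

Mean = 46.5000


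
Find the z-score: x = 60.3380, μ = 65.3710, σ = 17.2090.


z = (60.3380 - 65.3710)/17.2090
= -5.0330/17.2090
= -0.2925

z = -0.2925


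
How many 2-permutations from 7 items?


P(7,2) = 7!/5!
= 5040/120
= 42

P(7,2) = 42


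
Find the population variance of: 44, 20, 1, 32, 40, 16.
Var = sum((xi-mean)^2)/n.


Mean = 25.5000
Squared deviations: 342.2500, 30.2500, 600.2500, 42.2500, 210.2500, 90.2500
Sum = 1315.5000
Variance = 1315.5000/6 = 219.2500

Variance = 219.2500


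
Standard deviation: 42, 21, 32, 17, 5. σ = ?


Mean = 23.4000
Variance = 161.0400
SD = sqrt(161.0400) = 12.6902

SD = 12.6902


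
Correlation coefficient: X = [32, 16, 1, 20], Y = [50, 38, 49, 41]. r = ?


Mean X = 17.2500, Mean Y = 44.5000
SD X = 11.076439, SD Y = 5.123475
Cov = 1.625000
r = 1.625000/(11.076439*5.123475) = 0.0286

r = 0.0286


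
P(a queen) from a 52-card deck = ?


4 queens in 52 cards
P = 4/52 = 0.0769

P = 0.0769


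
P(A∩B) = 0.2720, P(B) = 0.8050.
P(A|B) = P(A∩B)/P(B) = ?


P(A|B) = 0.2720/0.8050 = 0.3379

P(A|B) = 0.3379


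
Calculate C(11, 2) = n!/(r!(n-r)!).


C(11,2) = 11!/(2! × 9!)
= 39916800/(2 × 362880)
= 55

C(11,2) = 55


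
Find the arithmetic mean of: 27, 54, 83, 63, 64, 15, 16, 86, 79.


Sum = 27 + 54 + 83 + 63 + 64 + 15 + 16 + 86 + 79 = 487
n = 9
Mean = 487/9 = 54.1111

Mean = 54.1111


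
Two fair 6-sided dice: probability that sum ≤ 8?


Total outcomes = 6×6 = 36
Favorable (sum ≤ 8): 26
P = 26/36 = 0.7222

P = 0.7222


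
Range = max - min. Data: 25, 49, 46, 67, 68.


Max = 68, Min = 25
Range = 68 - 25 = 43

Range = 43


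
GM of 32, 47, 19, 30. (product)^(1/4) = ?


Product = 32 × 47 × 19 × 30 = 857280
GM = 857280^(1/4) = 30.4285

GM = 30.4285


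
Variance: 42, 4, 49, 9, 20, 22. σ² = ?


Mean = 24.3333
Squared deviations: 312.1111, 413.4444, 608.4444, 235.1111, 18.7778, 5.4444
Sum = 1593.3333
Variance = 1593.3333/6 = 265.5556

Variance = 265.5556


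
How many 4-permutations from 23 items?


P(23,4) = 23!/19!
= 25852016738884976640000/121645100408832000
= 212520

P(23,4) = 212520


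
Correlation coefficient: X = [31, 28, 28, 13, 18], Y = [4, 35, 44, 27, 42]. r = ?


Mean X = 23.6000, Mean Y = 30.4000
SD X = 6.887670, SD Y = 14.485855
Cov = -28.840000
r = -28.840000/(6.887670*14.485855) = -0.2891

r = -0.2891


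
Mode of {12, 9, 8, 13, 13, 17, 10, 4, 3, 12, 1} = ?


Frequencies: 1:1, 3:1, 4:1, 8:1, 9:1, 10:1, 12:2, 13:2, 17:1
Max frequency = 2
Mode = 12, 13

Mode = 12, 13


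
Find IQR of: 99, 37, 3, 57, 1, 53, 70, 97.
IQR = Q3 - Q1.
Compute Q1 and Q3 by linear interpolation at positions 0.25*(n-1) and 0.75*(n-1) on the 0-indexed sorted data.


Sorted: 1, 3, 37, 53, 57, 70, 97, 99
Q1 (25th %ile) = 28.5000
Q3 (75th %ile) = 76.7500
IQR = 76.7500 - 28.5000 = 48.2500

IQR = 48.2500


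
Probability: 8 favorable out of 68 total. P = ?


P = 8/68 = 0.1176

P = 0.1176


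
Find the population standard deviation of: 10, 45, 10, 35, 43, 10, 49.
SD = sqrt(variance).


Mean = 28.8571
Variance = 281.5510
SD = sqrt(281.5510) = 16.7795

SD = 16.7795


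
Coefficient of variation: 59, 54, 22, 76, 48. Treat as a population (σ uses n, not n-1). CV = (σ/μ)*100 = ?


Mean = 51.8000
SD = 17.5773
CV = (17.5773/51.8000)*100 = 33.9329%

CV = 33.9329%


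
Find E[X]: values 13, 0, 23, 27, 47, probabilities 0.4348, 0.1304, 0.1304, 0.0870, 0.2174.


E[X] = 13*0.4348 + 0*0.1304 + 23*0.1304 + 27*0.0870 + 47*0.2174
= 5.6524 + 0 + 2.9992 + 2.3490 + 10.2178
= 21.2184

E[X] = 21.2184


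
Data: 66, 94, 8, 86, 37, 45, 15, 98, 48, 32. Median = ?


Sorted: 8, 15, 32, 37, 45, 48, 66, 86, 94, 98
n = 10 (even)
Middle values: 45 and 48
Median = (45+48)/2 = 46.5000

Median = 46.5000


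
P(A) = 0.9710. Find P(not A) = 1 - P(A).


P(not A) = 1 - 0.9710 = 0.0290

P(not A) = 0.0290


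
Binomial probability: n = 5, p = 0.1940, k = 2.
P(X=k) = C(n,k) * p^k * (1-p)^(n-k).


C(5,2) = 10
p^2 = 0.037636
(1-p)^3 = 0.523607
P = 10 * 0.037636 * 0.523607 = 0.1971

P(X=2) = 0.1971


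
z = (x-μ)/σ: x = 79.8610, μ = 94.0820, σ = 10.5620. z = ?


z = (79.8610 - 94.0820)/10.5620
= -14.2210/10.5620
= -1.3464

z = -1.3464


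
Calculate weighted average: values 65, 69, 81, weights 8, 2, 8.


Numerator = 65*8 + 69*2 + 81*8 = 1306
Denominator = 8 + 2 + 8 = 18
WM = 1306/18 = 72.5556

WM = 72.5556


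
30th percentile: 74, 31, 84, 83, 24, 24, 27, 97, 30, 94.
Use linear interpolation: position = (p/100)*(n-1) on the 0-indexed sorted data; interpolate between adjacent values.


Sorted: 24, 24, 27, 30, 31, 74, 83, 84, 94, 97
n = 10
Index = 30/100 * 9 = 2.7000
Lower = data[2] = 27, Upper = data[3] = 30
P30 = 27 + 0.7000*(3) = 29.1000

P30 = 29.1000


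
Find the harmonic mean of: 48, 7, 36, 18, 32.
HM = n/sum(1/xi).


Sum of reciprocals = 1/48 + 1/7 + 1/36 + 1/18 + 1/32 = 0.278274
HM = 5/0.278274 = 17.9679

HM = 17.9679


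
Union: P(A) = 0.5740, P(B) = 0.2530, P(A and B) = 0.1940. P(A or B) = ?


P(A∪B) = 0.5740 + 0.2530 - 0.1940
= 0.8270 - 0.1940
= 0.6330

P(A∪B) = 0.6330


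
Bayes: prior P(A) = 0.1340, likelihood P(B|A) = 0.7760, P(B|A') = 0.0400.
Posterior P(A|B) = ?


P(B) = P(B|A)*P(A) + P(B|A')*P(A')
= 0.7760*0.1340 + 0.0400*0.8660
= 0.103984 + 0.034640 = 0.138624
P(A|B) = 0.103984/0.138624 = 0.7501

P(A|B) = 0.7501


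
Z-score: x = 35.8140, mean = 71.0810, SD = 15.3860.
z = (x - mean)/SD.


z = (35.8140 - 71.0810)/15.3860
= -35.2670/15.3860
= -2.2921

z = -2.2921


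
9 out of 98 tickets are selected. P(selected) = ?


P = 9/98 = 0.0918

P = 0.0918


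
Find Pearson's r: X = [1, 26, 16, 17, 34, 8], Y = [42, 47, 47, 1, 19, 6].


Mean X = 17.0000, Mean Y = 27.0000
SD X = 10.862780, SD Y = 19.174636
Cov = -4.500000
r = -4.500000/(10.862780*19.174636) = -0.0216

r = -0.0216


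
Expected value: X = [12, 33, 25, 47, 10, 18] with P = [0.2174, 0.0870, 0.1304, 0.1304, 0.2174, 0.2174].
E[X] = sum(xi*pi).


E[X] = 12*0.2174 + 33*0.0870 + 25*0.1304 + 47*0.1304 + 10*0.2174 + 18*0.2174
= 2.6088 + 2.8710 + 3.2600 + 6.1288 + 2.1740 + 3.9132
= 20.9558

E[X] = 20.9558


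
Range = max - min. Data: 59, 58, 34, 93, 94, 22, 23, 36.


Max = 94, Min = 22
Range = 94 - 22 = 72

Range = 72


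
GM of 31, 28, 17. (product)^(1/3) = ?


Product = 31 × 28 × 17 = 14756
GM = 14756^(1/3) = 24.5277

GM = 24.5277


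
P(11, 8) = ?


P(11,8) = 11!/3!
= 39916800/6
= 6652800

P(11,8) = 6652800


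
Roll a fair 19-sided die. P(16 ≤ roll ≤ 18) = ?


Favorable outcomes (16 ≤ roll ≤ 18): 3
Total outcomes = 19
P = 3/19 = 0.1579

P = 0.1579


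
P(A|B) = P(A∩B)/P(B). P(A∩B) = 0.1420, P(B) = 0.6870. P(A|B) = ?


P(A|B) = 0.1420/0.6870 = 0.2067

P(A|B) = 0.2067


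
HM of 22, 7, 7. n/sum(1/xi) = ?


Sum of reciprocals = 1/22 + 1/7 + 1/7 = 0.331169
HM = 3/0.331169 = 9.0588

HM = 9.0588


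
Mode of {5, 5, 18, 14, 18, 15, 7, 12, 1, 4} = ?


Frequencies: 1:1, 4:1, 5:2, 7:1, 12:1, 14:1, 15:1, 18:2
Max frequency = 2
Mode = 5, 18

Mode = 5, 18


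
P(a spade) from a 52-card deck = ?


13 spades in 52 cards
P = 13/52 = 0.2500

P = 0.2500


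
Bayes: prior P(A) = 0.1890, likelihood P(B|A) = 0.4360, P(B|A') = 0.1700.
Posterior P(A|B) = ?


P(B) = P(B|A)*P(A) + P(B|A')*P(A')
= 0.4360*0.1890 + 0.1700*0.8110
= 0.082404 + 0.137870 = 0.220274
P(A|B) = 0.082404/0.220274 = 0.3741

P(A|B) = 0.3741


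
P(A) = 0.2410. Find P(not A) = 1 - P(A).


P(not A) = 1 - 0.2410 = 0.7590

P(not A) = 0.7590


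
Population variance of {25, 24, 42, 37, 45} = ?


Mean = 34.6000
Squared deviations: 92.1600, 112.3600, 54.7600, 5.7600, 108.1600
Sum = 373.2000
Variance = 373.2000/5 = 74.6400

Variance = 74.6400


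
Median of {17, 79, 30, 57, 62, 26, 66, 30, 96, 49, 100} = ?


Sorted: 17, 26, 30, 30, 49, 57, 62, 66, 79, 96, 100
n = 11 (odd)
Middle value = 57

Median = 57


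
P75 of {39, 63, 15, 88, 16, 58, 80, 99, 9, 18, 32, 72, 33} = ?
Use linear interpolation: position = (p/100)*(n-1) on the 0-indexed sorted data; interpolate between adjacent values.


Sorted: 9, 15, 16, 18, 32, 33, 39, 58, 63, 72, 80, 88, 99
n = 13
Index = 75/100 * 12 = 9.0000
Lower = data[9] = 72, Upper = data[10] = 80
P75 = 72 + 0*(8) = 72.0000

P75 = 72.0000


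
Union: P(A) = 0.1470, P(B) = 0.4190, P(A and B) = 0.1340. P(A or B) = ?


P(A∪B) = 0.1470 + 0.4190 - 0.1340
= 0.5660 - 0.1340
= 0.4320

P(A∪B) = 0.4320


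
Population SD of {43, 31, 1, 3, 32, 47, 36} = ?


Mean = 27.5714
Variance = 289.6735
SD = sqrt(289.6735) = 17.0198

SD = 17.0198


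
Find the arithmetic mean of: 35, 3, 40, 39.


Sum = 35 + 3 + 40 + 39 = 117
n = 4
Mean = 117/4 = 29.2500

Mean = 29.2500


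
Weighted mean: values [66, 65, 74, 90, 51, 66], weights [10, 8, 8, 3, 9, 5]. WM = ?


Numerator = 66*10 + 65*8 + 74*8 + 90*3 + 51*9 + 66*5 = 2831
Denominator = 10 + 8 + 8 + 3 + 9 + 5 = 43
WM = 2831/43 = 65.8372

WM = 65.8372


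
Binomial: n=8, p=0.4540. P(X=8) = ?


C(8,8) = 1
p^8 = 0.001805
(1-p)^0 = 1.000000
P = 1 * 0.001805 * 1.000000 = 0.0018

P(X=8) = 0.0018


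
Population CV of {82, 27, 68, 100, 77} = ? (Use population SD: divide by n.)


Mean = 70.8000
SD = 24.2603
CV = (24.2603/70.8000)*100 = 34.2659%

CV = 34.2659%


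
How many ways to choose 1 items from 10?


C(10,1) = 10!/(1! × 9!)
= 3628800/(1 × 362880)
= 10

C(10,1) = 10


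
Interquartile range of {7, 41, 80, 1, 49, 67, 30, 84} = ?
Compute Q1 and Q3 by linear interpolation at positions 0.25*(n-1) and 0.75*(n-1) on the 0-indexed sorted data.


Sorted: 1, 7, 30, 41, 49, 67, 80, 84
Q1 (25th %ile) = 24.2500
Q3 (75th %ile) = 70.2500
IQR = 70.2500 - 24.2500 = 46.0000

IQR = 46.0000


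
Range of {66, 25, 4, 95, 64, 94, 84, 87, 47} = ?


Max = 95, Min = 4
Range = 95 - 4 = 91

Range = 91


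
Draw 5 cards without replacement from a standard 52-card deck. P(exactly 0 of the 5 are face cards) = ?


Hypergeometric: P(X=0) = C(12,0)·C(40,5) / C(52,5)
= 1 × 658008 / 2598960
= 658008/2598960 = 0.2532

P = 0.2532


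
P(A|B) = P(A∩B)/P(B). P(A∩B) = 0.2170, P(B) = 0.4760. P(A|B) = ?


P(A|B) = 0.2170/0.4760 = 0.4559

P(A|B) = 0.4559


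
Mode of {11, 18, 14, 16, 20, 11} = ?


Frequencies: 11:2, 14:1, 16:1, 18:1, 20:1
Max frequency = 2
Mode = 11

Mode = 11


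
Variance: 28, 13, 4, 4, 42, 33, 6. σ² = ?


Mean = 18.5714
Squared deviations: 88.8980, 31.0408, 212.3265, 212.3265, 548.8980, 208.1837, 158.0408
Sum = 1459.7143
Variance = 1459.7143/7 = 208.5306

Variance = 208.5306


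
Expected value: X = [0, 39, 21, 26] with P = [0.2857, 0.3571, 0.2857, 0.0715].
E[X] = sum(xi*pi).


E[X] = 0*0.2857 + 39*0.3571 + 21*0.2857 + 26*0.0715
= 0 + 13.9269 + 5.9997 + 1.8590
= 21.7856

E[X] = 21.7856


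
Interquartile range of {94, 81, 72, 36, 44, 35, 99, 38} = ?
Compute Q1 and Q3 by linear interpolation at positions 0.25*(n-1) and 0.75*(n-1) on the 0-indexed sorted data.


Sorted: 35, 36, 38, 44, 72, 81, 94, 99
Q1 (25th %ile) = 37.5000
Q3 (75th %ile) = 84.2500
IQR = 84.2500 - 37.5000 = 46.7500

IQR = 46.7500


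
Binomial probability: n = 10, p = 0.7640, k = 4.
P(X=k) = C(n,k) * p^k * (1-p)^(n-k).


C(10,4) = 210
p^4 = 0.340701
(1-p)^6 = 0.000173
P = 210 * 0.340701 * 0.000173 = 0.0124

P(X=4) = 0.0124


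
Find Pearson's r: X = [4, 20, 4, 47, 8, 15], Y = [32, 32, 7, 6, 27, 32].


Mean X = 16.3333, Mean Y = 22.6667
SD X = 14.884742, SD Y = 11.571037
Cov = -74.555556
r = -74.555556/(14.884742*11.571037) = -0.4329

r = -0.4329


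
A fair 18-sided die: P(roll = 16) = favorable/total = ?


Favorable outcomes (roll = 16): 1
Total outcomes = 18
P = 1/18 = 0.0556

P = 0.0556


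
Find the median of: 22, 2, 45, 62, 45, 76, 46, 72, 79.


Sorted: 2, 22, 45, 45, 46, 62, 72, 76, 79
n = 9 (odd)
Middle value = 46

Median = 46


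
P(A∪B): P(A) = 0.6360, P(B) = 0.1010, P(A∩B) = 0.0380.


P(A∪B) = 0.6360 + 0.1010 - 0.0380
= 0.7370 - 0.0380
= 0.6990

P(A∪B) = 0.6990


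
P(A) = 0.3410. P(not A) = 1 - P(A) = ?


P(not A) = 1 - 0.3410 = 0.6590

P(not A) = 0.6590


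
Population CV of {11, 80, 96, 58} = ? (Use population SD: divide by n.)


Mean = 61.2500
SD = 31.9951
CV = (31.9951/61.2500)*100 = 52.2369%

CV = 52.2369%


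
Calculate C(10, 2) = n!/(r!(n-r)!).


C(10,2) = 10!/(2! × 8!)
= 3628800/(2 × 40320)
= 45

C(10,2) = 45


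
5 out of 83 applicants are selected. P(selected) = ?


P = 5/83 = 0.0602

P = 0.0602


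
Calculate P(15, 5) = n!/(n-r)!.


P(15,5) = 15!/10!
= 1307674368000/3628800
= 360360

P(15,5) = 360360


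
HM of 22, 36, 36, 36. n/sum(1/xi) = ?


Sum of reciprocals = 1/22 + 1/36 + 1/36 + 1/36 = 0.128788
HM = 4/0.128788 = 31.0588

HM = 31.0588


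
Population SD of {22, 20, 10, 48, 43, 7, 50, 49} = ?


Mean = 31.1250
Variance = 292.1094
SD = sqrt(292.1094) = 17.0912

SD = 17.0912


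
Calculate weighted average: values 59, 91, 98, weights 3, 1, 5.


Numerator = 59*3 + 91*1 + 98*5 = 758
Denominator = 3 + 1 + 5 = 9
WM = 758/9 = 84.2222

WM = 84.2222


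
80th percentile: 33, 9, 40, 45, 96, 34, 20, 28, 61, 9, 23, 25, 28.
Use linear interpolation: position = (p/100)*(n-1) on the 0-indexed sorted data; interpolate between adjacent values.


Sorted: 9, 9, 20, 23, 25, 28, 28, 33, 34, 40, 45, 61, 96
n = 13
Index = 80/100 * 12 = 9.6000
Lower = data[9] = 40, Upper = data[10] = 45
P80 = 40 + 0.6000*(5) = 43.0000

P80 = 43.0000


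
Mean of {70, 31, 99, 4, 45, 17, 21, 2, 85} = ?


Sum = 70 + 31 + 99 + 4 + 45 + 17 + 21 + 2 + 85 = 374
n = 9
Mean = 374/9 = 41.5556

Mean = 41.5556


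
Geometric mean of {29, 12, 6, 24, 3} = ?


Product = 29 × 12 × 6 × 24 × 3 = 150336
GM = 150336^(1/5) = 10.8496

GM = 10.8496


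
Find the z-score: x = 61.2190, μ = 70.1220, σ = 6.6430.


z = (61.2190 - 70.1220)/6.6430
= -8.9030/6.6430
= -1.3402

z = -1.3402


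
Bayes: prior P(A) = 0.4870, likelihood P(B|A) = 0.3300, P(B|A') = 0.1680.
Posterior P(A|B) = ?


P(B) = P(B|A)*P(A) + P(B|A')*P(A')
= 0.3300*0.4870 + 0.1680*0.5130
= 0.160710 + 0.086184 = 0.246894
P(A|B) = 0.160710/0.246894 = 0.6509

P(A|B) = 0.6509


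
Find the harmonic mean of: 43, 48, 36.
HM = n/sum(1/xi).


Sum of reciprocals = 1/43 + 1/48 + 1/36 = 0.071867
HM = 3/0.071867 = 41.7438

HM = 41.7438


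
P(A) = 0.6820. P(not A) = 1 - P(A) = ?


P(not A) = 1 - 0.6820 = 0.3180

P(not A) = 0.3180


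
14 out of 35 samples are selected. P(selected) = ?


P = 14/35 = 0.4000

P = 0.4000


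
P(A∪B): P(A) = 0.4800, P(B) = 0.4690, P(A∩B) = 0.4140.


P(A∪B) = 0.4800 + 0.4690 - 0.4140
= 0.9490 - 0.4140
= 0.5350

P(A∪B) = 0.5350


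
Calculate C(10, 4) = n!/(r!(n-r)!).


C(10,4) = 10!/(4! × 6!)
= 3628800/(24 × 720)
= 210

C(10,4) = 210


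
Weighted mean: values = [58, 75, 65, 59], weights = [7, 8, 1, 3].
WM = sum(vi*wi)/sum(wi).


Numerator = 58*7 + 75*8 + 65*1 + 59*3 = 1248
Denominator = 7 + 8 + 1 + 3 = 19
WM = 1248/19 = 65.6842

WM = 65.6842


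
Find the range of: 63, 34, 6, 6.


Max = 63, Min = 6
Range = 63 - 6 = 57

Range = 57


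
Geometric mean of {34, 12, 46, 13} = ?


Product = 34 × 12 × 46 × 13 = 243984
GM = 243984^(1/4) = 22.2249

GM = 22.2249


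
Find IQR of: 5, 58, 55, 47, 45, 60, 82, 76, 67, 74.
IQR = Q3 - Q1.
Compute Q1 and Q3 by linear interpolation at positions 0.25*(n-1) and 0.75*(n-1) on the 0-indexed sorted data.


Sorted: 5, 45, 47, 55, 58, 60, 67, 74, 76, 82
Q1 (25th %ile) = 49.0000
Q3 (75th %ile) = 72.2500
IQR = 72.2500 - 49.0000 = 23.2500

IQR = 23.2500


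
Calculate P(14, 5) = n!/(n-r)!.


P(14,5) = 14!/9!
= 87178291200/362880
= 240240

P(14,5) = 240240


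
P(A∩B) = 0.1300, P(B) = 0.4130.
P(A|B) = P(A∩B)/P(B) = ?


P(A|B) = 0.1300/0.4130 = 0.3148

P(A|B) = 0.3148


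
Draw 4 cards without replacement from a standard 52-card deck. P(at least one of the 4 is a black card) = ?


P(at least one) = 1 - P(none)
P(none) = (26/52) × (25/51) × (24/50) × (23/49) = 0.055222
P(at least one) = 1 - 0.055222 = 0.9448

P = 0.9448


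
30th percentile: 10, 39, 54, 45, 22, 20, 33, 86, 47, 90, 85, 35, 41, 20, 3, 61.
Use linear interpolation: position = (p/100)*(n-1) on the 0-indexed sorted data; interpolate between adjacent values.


Sorted: 3, 10, 20, 20, 22, 33, 35, 39, 41, 45, 47, 54, 61, 85, 86, 90
n = 16
Index = 30/100 * 15 = 4.5000
Lower = data[4] = 22, Upper = data[5] = 33
P30 = 22 + 0.5000*(11) = 27.5000

P30 = 27.5000


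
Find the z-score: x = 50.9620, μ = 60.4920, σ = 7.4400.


z = (50.9620 - 60.4920)/7.4400
= -9.5300/7.4400
= -1.2809

z = -1.2809


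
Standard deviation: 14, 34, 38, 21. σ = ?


Mean = 26.7500
Variance = 93.6875
SD = sqrt(93.6875) = 9.6792

SD = 9.6792


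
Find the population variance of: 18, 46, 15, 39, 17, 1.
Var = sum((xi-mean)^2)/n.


Mean = 22.6667
Squared deviations: 21.7778, 544.4444, 58.7778, 266.7778, 32.1111, 469.4444
Sum = 1393.3333
Variance = 1393.3333/6 = 232.2222

Variance = 232.2222


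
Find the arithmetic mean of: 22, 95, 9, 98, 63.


Sum = 22 + 95 + 9 + 98 + 63 = 287
n = 5
Mean = 287/5 = 57.4000

Mean = 57.4000


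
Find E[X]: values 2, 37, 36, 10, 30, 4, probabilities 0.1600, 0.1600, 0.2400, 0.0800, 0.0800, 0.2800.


E[X] = 2*0.1600 + 37*0.1600 + 36*0.2400 + 10*0.0800 + 30*0.0800 + 4*0.2800
= 0.3200 + 5.9200 + 8.6400 + 0.8000 + 2.4000 + 1.1200
= 19.2000

E[X] = 19.2000


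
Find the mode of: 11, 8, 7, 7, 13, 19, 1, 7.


Frequencies: 1:1, 7:3, 8:1, 11:1, 13:1, 19:1
Max frequency = 3
Mode = 7

Mode = 7


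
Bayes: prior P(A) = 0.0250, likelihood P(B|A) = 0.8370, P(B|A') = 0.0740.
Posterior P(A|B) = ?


P(B) = P(B|A)*P(A) + P(B|A')*P(A')
= 0.8370*0.0250 + 0.0740*0.9750
= 0.020925 + 0.072150 = 0.093075
P(A|B) = 0.020925/0.093075 = 0.2248

P(A|B) = 0.2248


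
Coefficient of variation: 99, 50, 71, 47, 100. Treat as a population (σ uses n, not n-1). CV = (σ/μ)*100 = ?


Mean = 73.4000
SD = 22.8613
CV = (22.8613/73.4000)*100 = 31.1462%

CV = 31.1462%


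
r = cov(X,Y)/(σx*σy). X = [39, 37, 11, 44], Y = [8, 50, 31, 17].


Mean X = 32.7500, Mean Y = 26.5000
SD X = 12.813567, SD Y = 15.850867
Cov = -55.125000
r = -55.125000/(12.813567*15.850867) = -0.2714

r = -0.2714


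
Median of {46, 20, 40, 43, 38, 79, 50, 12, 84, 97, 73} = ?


Sorted: 12, 20, 38, 40, 43, 46, 50, 73, 79, 84, 97
n = 11 (odd)
Middle value = 46

Median = 46


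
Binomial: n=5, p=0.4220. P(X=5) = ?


C(5,5) = 1
p^5 = 0.013383
(1-p)^0 = 1.000000
P = 1 * 0.013383 * 1.000000 = 0.0134

P(X=5) = 0.0134


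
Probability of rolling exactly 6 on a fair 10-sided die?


Favorable outcomes (roll = 6): 1
Total outcomes = 10
P = 1/10 = 0.1000

P = 0.1000


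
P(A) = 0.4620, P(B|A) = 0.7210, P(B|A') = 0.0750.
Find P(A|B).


P(B) = P(B|A)*P(A) + P(B|A')*P(A')
= 0.7210*0.4620 + 0.0750*0.5380
= 0.333102 + 0.040350 = 0.373452
P(A|B) = 0.333102/0.373452 = 0.8920

P(A|B) = 0.8920


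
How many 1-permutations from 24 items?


P(24,1) = 24!/23!
= 620448401733239439360000/25852016738884976640000
= 24

P(24,1) = 24


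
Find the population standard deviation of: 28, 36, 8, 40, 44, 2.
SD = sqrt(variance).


Mean = 26.3333
Variance = 253.8889
SD = sqrt(253.8889) = 15.9339

SD = 15.9339


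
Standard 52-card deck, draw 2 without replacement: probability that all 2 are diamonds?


P(all diamonds) = (13/52) × (12/51)
= 0.0588

P = 0.0588


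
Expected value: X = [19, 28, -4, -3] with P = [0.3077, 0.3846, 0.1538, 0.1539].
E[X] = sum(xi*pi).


E[X] = 19*0.3077 + 28*0.3846 - 4*0.1538 - 3*0.1539
= 5.8463 + 10.7688 - 0.6152 - 0.4617
= 15.5382

E[X] = 15.5382


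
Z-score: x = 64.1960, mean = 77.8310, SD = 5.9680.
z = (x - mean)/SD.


z = (64.1960 - 77.8310)/5.9680
= -13.6350/5.9680
= -2.2847

z = -2.2847


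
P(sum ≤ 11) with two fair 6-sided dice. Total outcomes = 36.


Total outcomes = 6×6 = 36
Favorable (sum ≤ 11): 35
P = 35/36 = 0.9722

P = 0.9722


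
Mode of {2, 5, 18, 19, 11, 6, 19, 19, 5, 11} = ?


Frequencies: 2:1, 5:2, 6:1, 11:2, 18:1, 19:3
Max frequency = 3
Mode = 19

Mode = 19


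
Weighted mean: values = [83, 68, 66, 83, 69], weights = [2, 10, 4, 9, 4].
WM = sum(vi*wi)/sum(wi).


Numerator = 83*2 + 68*10 + 66*4 + 83*9 + 69*4 = 2133
Denominator = 2 + 10 + 4 + 9 + 4 = 29
WM = 2133/29 = 73.5517

WM = 73.5517


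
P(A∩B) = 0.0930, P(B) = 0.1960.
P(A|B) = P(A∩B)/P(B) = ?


P(A|B) = 0.0930/0.1960 = 0.4745

P(A|B) = 0.4745


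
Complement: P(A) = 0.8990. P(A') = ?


P(not A) = 1 - 0.8990 = 0.1010

P(not A) = 0.1010


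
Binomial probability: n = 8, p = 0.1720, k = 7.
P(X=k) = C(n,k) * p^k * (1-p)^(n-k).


C(8,7) = 8
p^7 = 4.453476e-06
(1-p)^1 = 0.828000
P = 8 * 4.453476e-06 * 0.828000 = 2.9500e-05

P(X=7) = 2.9500e-05


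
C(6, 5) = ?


C(6,5) = 6!/(5! × 1!)
= 720/(120 × 1)
= 6

C(6,5) = 6


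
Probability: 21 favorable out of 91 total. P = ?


P = 21/91 = 0.2308

P = 0.2308


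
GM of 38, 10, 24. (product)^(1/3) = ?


Product = 38 × 10 × 24 = 9120
GM = 9120^(1/3) = 20.8929

GM = 20.8929


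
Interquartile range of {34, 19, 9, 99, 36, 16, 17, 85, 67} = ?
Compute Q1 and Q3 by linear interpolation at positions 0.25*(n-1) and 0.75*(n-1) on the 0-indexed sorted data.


Sorted: 9, 16, 17, 19, 34, 36, 67, 85, 99
Q1 (25th %ile) = 17.0000
Q3 (75th %ile) = 67.0000
IQR = 67.0000 - 17.0000 = 50.0000

IQR = 50.0000


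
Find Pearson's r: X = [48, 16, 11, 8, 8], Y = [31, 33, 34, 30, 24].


Mean X = 18.2000, Mean Y = 30.4000
SD X = 15.184202, SD Y = 3.498571
Cov = 11.120000
r = 11.120000/(15.184202*3.498571) = 0.2093

r = 0.2093


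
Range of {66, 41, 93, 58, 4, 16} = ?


Max = 93, Min = 4
Range = 93 - 4 = 89

Range = 89


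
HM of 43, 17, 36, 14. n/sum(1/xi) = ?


Sum of reciprocals = 1/43 + 1/17 + 1/36 + 1/14 = 0.181286
HM = 4/0.181286 = 22.0646

HM = 22.0646


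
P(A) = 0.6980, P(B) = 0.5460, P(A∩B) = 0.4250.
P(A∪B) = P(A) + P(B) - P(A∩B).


P(A∪B) = 0.6980 + 0.5460 - 0.4250
= 1.2440 - 0.4250
= 0.8190

P(A∪B) = 0.8190


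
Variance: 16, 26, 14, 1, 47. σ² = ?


Mean = 20.8000
Squared deviations: 23.0400, 27.0400, 46.2400, 392.0400, 686.4400
Sum = 1174.8000
Variance = 1174.8000/5 = 234.9600

Variance = 234.9600


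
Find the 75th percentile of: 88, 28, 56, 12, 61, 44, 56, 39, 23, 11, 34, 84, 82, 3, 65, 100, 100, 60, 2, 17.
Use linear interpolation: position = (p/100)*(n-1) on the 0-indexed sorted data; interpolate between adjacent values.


Sorted: 2, 3, 11, 12, 17, 23, 28, 34, 39, 44, 56, 56, 60, 61, 65, 82, 84, 88, 100, 100
n = 20
Index = 75/100 * 19 = 14.2500
Lower = data[14] = 65, Upper = data[15] = 82
P75 = 65 + 0.2500*(17) = 69.2500

P75 = 69.2500


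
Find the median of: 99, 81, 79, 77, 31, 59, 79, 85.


Sorted: 31, 59, 77, 79, 79, 81, 85, 99
n = 8 (even)
Middle values: 79 and 79
Median = (79+79)/2 = 79.0000

Median = 79.0000


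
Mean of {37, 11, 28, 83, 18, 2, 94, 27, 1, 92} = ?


Sum = 37 + 11 + 28 + 83 + 18 + 2 + 94 + 27 + 1 + 92 = 393
n = 10
Mean = 393/10 = 39.3000

Mean = 39.3000


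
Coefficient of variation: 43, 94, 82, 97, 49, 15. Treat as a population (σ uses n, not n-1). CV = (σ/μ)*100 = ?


Mean = 63.3333
SD = 29.9370
CV = (29.9370/63.3333)*100 = 47.2689%

CV = 47.2689%


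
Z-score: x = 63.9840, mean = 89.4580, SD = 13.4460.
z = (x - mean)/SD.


z = (63.9840 - 89.4580)/13.4460
= -25.4740/13.4460
= -1.8945

z = -1.8945


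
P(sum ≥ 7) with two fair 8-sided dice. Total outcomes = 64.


Total outcomes = 8×8 = 64
Favorable (sum ≥ 7): 49
P = 49/64 = 0.7656

P = 0.7656


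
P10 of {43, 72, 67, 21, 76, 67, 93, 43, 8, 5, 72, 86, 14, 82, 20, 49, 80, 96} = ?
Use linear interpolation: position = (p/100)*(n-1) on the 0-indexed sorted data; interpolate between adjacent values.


Sorted: 5, 8, 14, 20, 21, 43, 43, 49, 67, 67, 72, 72, 76, 80, 82, 86, 93, 96
n = 18
Index = 10/100 * 17 = 1.7000
Lower = data[1] = 8, Upper = data[2] = 14
P10 = 8 + 0.7000*(6) = 12.2000

P10 = 12.2000


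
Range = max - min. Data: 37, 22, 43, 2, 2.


Max = 43, Min = 2
Range = 43 - 2 = 41

Range = 41


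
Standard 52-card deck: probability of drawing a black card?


26 black cards in 52 cards
P = 26/52 = 0.5000

P = 0.5000


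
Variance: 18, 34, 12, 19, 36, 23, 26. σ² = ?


Mean = 24.0000
Squared deviations: 36.0000, 100.0000, 144.0000, 25.0000, 144.0000, 1.0000, 4.0000
Sum = 454.0000
Variance = 454.0000/7 = 64.8571

Variance = 64.8571


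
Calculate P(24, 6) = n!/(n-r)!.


P(24,6) = 24!/18!
= 620448401733239439360000/6402373705728000
= 96909120

P(24,6) = 96909120


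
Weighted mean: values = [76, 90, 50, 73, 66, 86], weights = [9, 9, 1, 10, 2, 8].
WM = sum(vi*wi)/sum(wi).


Numerator = 76*9 + 90*9 + 50*1 + 73*10 + 66*2 + 86*8 = 3094
Denominator = 9 + 9 + 1 + 10 + 2 + 8 = 39
WM = 3094/39 = 79.3333

WM = 79.3333


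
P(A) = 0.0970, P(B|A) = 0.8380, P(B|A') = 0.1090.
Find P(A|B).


P(B) = P(B|A)*P(A) + P(B|A')*P(A')
= 0.8380*0.0970 + 0.1090*0.9030
= 0.081286 + 0.098427 = 0.179713
P(A|B) = 0.081286/0.179713 = 0.4523

P(A|B) = 0.4523


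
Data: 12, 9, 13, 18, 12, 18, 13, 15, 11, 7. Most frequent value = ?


Frequencies: 7:1, 9:1, 11:1, 12:2, 13:2, 15:1, 18:2
Max frequency = 2
Mode = 12, 13, 18

Mode = 12, 13, 18


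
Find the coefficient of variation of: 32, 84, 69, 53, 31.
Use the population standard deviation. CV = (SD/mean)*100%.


Mean = 53.8000
SD = 20.6824
CV = (20.6824/53.8000)*100 = 38.4430%

CV = 38.4430%


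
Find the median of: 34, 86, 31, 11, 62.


Sorted: 11, 31, 34, 62, 86
n = 5 (odd)
Middle value = 34

Median = 34


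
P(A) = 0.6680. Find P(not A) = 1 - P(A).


P(not A) = 1 - 0.6680 = 0.3320

P(not A) = 0.3320


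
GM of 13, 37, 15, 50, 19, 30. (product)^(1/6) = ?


Product = 13 × 37 × 15 × 50 × 19 × 30 = 205627500
GM = 205627500^(1/6) = 24.2948

GM = 24.2948


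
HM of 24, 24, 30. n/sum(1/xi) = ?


Sum of reciprocals = 1/24 + 1/24 + 1/30 = 0.116667
HM = 3/0.116667 = 25.7143

HM = 25.7143


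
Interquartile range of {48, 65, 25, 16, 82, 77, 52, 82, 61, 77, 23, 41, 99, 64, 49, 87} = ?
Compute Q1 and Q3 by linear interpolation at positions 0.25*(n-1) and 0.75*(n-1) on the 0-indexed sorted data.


Sorted: 16, 23, 25, 41, 48, 49, 52, 61, 64, 65, 77, 77, 82, 82, 87, 99
Q1 (25th %ile) = 46.2500
Q3 (75th %ile) = 78.2500
IQR = 78.2500 - 46.2500 = 32.0000

IQR = 32.0000


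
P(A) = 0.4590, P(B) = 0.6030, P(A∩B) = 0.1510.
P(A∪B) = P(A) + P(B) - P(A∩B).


P(A∪B) = 0.4590 + 0.6030 - 0.1510
= 1.0620 - 0.1510
= 0.9110

P(A∪B) = 0.9110


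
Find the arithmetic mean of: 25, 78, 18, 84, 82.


Sum = 25 + 78 + 18 + 84 + 82 = 287
n = 5
Mean = 287/5 = 57.4000

Mean = 57.4000


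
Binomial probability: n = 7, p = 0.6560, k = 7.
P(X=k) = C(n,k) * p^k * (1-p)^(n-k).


C(7,7) = 1
p^7 = 0.052279
(1-p)^0 = 1.000000
P = 1 * 0.052279 * 1.000000 = 0.0523

P(X=7) = 0.0523


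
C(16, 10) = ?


C(16,10) = 16!/(10! × 6!)
= 20922789888000/(3628800 × 720)
= 8008

C(16,10) = 8008


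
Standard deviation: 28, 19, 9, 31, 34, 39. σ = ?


Mean = 26.6667
Variance = 99.5556
SD = sqrt(99.5556) = 9.9778

SD = 9.9778


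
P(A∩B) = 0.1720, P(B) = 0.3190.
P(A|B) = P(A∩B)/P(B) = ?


P(A|B) = 0.1720/0.3190 = 0.5392

P(A|B) = 0.5392


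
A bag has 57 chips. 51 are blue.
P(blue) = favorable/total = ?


P = 51/57 = 0.8947

P = 0.8947


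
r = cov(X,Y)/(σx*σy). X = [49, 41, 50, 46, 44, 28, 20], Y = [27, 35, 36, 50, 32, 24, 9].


Mean X = 39.7143, Mean Y = 30.4286
SD X = 10.538559, SD Y = 11.647895
Cov = 94.122449
r = 94.122449/(10.538559*11.647895) = 0.7668

r = 0.7668


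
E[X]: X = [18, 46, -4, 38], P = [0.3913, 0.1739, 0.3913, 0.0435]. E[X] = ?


E[X] = 18*0.3913 + 46*0.1739 - 4*0.3913 + 38*0.0435
= 7.0434 + 7.9994 - 1.5652 + 1.6530
= 15.1306

E[X] = 15.1306


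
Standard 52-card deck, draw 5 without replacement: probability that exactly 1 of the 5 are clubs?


Hypergeometric: P(X=1) = C(13,1)·C(39,4) / C(52,5)
= 13 × 82251 / 2598960
= 1069263/2598960 = 0.4114

P = 0.4114


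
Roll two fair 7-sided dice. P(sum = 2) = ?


Total outcomes = 7×7 = 49
Favorable (sum = 2): 1
P = 1/49 = 0.0204

P = 0.0204


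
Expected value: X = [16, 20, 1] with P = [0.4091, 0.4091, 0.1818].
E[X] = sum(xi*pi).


E[X] = 16*0.4091 + 20*0.4091 + 1*0.1818
= 6.5456 + 8.1820 + 0.1818
= 14.9094

E[X] = 14.9094


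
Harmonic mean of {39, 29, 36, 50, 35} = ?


Sum of reciprocals = 1/39 + 1/29 + 1/36 + 1/50 + 1/35 = 0.136473
HM = 5/0.136473 = 36.6373

HM = 36.6373


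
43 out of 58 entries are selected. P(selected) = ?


P = 43/58 = 0.7414

P = 0.7414


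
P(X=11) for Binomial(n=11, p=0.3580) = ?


C(11,11) = 1
p^11 = 1.237979e-05
(1-p)^0 = 1.000000
P = 1 * 1.237979e-05 * 1.000000 = 1.2380e-05

P(X=11) = 1.2380e-05


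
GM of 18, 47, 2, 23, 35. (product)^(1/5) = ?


Product = 18 × 47 × 2 × 23 × 35 = 1362060
GM = 1362060^(1/5) = 16.8593

GM = 16.8593


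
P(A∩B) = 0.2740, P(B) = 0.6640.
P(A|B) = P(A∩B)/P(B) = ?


P(A|B) = 0.2740/0.6640 = 0.4127

P(A|B) = 0.4127


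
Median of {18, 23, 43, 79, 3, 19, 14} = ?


Sorted: 3, 14, 18, 19, 23, 43, 79
n = 7 (odd)
Middle value = 19

Median = 19


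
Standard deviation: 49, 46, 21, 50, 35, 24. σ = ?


Mean = 37.5000
Variance = 136.9167
SD = sqrt(136.9167) = 11.7011

SD = 11.7011


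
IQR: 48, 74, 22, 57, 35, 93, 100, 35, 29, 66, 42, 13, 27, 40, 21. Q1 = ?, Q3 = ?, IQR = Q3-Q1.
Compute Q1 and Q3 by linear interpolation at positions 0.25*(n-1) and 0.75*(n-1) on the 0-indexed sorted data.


Sorted: 13, 21, 22, 27, 29, 35, 35, 40, 42, 48, 57, 66, 74, 93, 100
Q1 (25th %ile) = 28.0000
Q3 (75th %ile) = 61.5000
IQR = 61.5000 - 28.0000 = 33.5000

IQR = 33.5000


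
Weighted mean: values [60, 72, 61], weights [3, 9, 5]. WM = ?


Numerator = 60*3 + 72*9 + 61*5 = 1133
Denominator = 3 + 9 + 5 = 17
WM = 1133/17 = 66.6471

WM = 66.6471


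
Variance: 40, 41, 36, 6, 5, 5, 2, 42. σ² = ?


Mean = 22.1250
Squared deviations: 319.5156, 356.2656, 192.5156, 260.0156, 293.2656, 293.2656, 405.0156, 395.0156
Sum = 2514.8750
Variance = 2514.8750/8 = 314.3594

Variance = 314.3594


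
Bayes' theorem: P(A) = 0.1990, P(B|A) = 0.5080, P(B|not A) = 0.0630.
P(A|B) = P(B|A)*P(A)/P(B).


P(B) = P(B|A)*P(A) + P(B|A')*P(A')
= 0.5080*0.1990 + 0.0630*0.8010
= 0.101092 + 0.050463 = 0.151555
P(A|B) = 0.101092/0.151555 = 0.6670

P(A|B) = 0.6670


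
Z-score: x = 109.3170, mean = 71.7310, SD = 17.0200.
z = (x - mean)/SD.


z = (109.3170 - 71.7310)/17.0200
= 37.5860/17.0200
= 2.2083

z = 2.2083


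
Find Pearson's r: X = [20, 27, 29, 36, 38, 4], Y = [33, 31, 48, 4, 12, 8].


Mean X = 25.6667, Mean Y = 22.6667
SD X = 11.352924, SD Y = 15.786774
Cov = 5.055556
r = 5.055556/(11.352924*15.786774) = 0.0282

r = 0.0282


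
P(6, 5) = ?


P(6,5) = 6!/1!
= 720/1
= 720

P(6,5) = 720


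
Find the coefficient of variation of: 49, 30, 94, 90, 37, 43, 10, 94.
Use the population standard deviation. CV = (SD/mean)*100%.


Mean = 55.8750
SD = 30.4444
CV = (30.4444/55.8750)*100 = 54.4866%

CV = 54.4866%


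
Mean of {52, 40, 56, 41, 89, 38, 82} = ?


Sum = 52 + 40 + 56 + 41 + 89 + 38 + 82 = 398
n = 7
Mean = 398/7 = 56.8571

Mean = 56.8571


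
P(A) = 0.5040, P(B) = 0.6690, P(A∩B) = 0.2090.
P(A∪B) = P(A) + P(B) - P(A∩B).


P(A∪B) = 0.5040 + 0.6690 - 0.2090
= 1.1730 - 0.2090
= 0.9640

P(A∪B) = 0.9640


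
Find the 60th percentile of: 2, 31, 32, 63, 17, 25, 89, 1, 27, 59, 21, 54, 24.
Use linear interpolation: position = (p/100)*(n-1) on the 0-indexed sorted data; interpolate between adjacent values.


Sorted: 1, 2, 17, 21, 24, 25, 27, 31, 32, 54, 59, 63, 89
n = 13
Index = 60/100 * 12 = 7.2000
Lower = data[7] = 31, Upper = data[8] = 32
P60 = 31 + 0.2000*(1) = 31.2000

P60 = 31.2000
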